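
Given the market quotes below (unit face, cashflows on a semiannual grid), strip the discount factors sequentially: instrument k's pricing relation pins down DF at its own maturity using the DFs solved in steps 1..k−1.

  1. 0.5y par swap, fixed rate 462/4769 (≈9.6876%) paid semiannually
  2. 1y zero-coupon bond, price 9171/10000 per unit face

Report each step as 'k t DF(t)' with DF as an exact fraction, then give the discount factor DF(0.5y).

step 1 [0.5y] swap r/2=231/4769: DF=(1 − 231/4769·(0))/(1+231/4769) = 4769/5000 ≈ 0.953800
step 2 [1y] zero: DF = P = 9171/10000 ≈ 0.917100

1 1/2 4769/5000
2 1 9171/10000
DF(0.5y) = 4769/5000 ≈ 0.953800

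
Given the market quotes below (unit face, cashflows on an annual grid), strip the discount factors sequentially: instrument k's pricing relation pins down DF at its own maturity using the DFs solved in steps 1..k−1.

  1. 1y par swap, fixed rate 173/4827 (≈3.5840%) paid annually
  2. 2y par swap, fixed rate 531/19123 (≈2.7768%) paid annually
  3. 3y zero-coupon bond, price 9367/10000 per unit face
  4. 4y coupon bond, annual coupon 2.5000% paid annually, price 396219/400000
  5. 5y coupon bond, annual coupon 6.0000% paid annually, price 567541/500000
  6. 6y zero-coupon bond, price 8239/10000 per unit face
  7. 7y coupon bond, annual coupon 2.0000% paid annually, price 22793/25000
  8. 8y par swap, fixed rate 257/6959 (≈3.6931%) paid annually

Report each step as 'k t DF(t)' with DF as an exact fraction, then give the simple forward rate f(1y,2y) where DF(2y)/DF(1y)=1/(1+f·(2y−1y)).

1 1 4827/5000
2 2 9469/10000
3 3 9367/10000
4 4 8969/10000
5 5 2147/2500
6 6 8239/10000
7 7 3937/5000
8 8 743/1000
f(1y,2y) = ((4827/5000)/(9469/10000) − 1)/(1) = 185/9469 ≈ 1.9537%

step 1 [1y] swap r/1=173/4827: DF=(1 − 173/4827·(0))/(1+173/4827) = 4827/5000 ≈ 0.965400
step 2 [2y] swap r/1=531/19123: DF=(1 − 531/19123·(0.965400))/(1+531/19123) = 9469/10000 ≈ 0.946900
step 3 [3y] zero: DF = P = 9367/10000 ≈ 0.936700
step 4 [4y] bond c/1=1/40: DF=(396219/400000 − 1/40·(0.965400+0.946900+0.936700))/(1+1/40) = 8969/10000 ≈ 0.896900
step 5 [5y] bond c/1=3/50: DF=(567541/500000 − 3/50·(0.965400+0.946900+0.936700+0.896900))/(1+3/50) = 2147/2500 ≈ 0.858800
step 6 [6y] zero: DF = P = 8239/10000 ≈ 0.823900
step 7 [7y] bond c/1=1/50: DF=(22793/25000 − 1/50·(0.965400+0.946900+0.936700+0.896900+0.858800+0.823900))/(1+1/50) = 3937/5000 ≈ 0.787400
step 8 [8y] swap r/1=257/6959: DF=(1 − 257/6959·(0.965400+0.946900+0.936700+0.896900+0.858800+0.823900+0.787400))/(1+257/6959) = 743/1000 ≈ 0.743000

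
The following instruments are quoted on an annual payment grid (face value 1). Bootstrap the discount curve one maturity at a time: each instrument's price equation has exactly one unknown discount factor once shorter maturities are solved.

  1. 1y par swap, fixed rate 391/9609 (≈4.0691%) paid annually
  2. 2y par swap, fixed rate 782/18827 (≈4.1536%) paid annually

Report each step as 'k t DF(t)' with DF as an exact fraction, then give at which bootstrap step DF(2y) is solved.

step 1 [1y] swap r/1=391/9609: DF=(1 − 391/9609·(0))/(1+391/9609) = 9609/10000 ≈ 0.960900
step 2 [2y] swap r/1=782/18827: DF=(1 − 782/18827·(0.960900))/(1+782/18827) = 4609/5000 ≈ 0.921800

1 1 9609/10000
2 2 4609/5000
DF(2y) is solved at step 2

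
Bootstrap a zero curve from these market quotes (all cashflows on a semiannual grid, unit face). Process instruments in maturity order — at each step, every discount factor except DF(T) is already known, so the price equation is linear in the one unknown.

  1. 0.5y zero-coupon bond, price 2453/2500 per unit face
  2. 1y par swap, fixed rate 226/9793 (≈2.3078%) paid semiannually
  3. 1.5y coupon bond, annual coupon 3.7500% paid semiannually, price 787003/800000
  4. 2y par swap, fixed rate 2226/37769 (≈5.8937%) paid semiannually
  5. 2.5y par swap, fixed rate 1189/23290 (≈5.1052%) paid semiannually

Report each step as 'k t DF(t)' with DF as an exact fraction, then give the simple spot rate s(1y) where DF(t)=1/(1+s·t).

1 1/2 2453/2500
2 1 4887/5000
3 3/2 581/625
4 2 8887/10000
5 5/2 8811/10000
s(1y) = (1/(4887/5000) − 1)/(1) = 113/4887 ≈ 2.3123%

step 1 [0.5y] zero: DF = P = 2453/2500 ≈ 0.981200
step 2 [1y] swap r/2=113/9793: DF=(1 − 113/9793·(0.981200))/(1+113/9793) = 4887/5000 ≈ 0.977400
step 3 [1.5y] bond c/2=3/160: DF=(787003/800000 − 3/160·(0.981200+0.977400))/(1+3/160) = 581/625 ≈ 0.929600
step 4 [2y] swap r/2=1113/37769: DF=(1 − 1113/37769·(0.981200+0.977400+0.929600))/(1+1113/37769) = 8887/10000 ≈ 0.888700
step 5 [2.5y] swap r/2=1189/46580: DF=(1 − 1189/46580·(0.981200+0.977400+0.929600+0.888700))/(1+1189/46580) = 8811/10000 ≈ 0.881100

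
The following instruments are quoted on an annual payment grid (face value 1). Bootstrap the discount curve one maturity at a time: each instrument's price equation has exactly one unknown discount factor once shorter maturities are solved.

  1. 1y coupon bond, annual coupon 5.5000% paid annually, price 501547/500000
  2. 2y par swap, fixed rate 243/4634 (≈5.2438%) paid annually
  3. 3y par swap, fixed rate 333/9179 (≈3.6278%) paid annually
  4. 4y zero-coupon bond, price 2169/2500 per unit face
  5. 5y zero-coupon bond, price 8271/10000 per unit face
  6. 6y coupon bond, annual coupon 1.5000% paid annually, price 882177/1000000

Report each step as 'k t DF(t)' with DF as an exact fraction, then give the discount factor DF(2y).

step 1 [1y] bond c/1=11/200: DF=(501547/500000 − 11/200·(0))/(1+11/200) = 2377/2500 ≈ 0.950800
step 2 [2y] swap r/1=243/4634: DF=(1 − 243/4634·(0.950800))/(1+243/4634) = 2257/2500 ≈ 0.902800
step 3 [3y] swap r/1=333/9179: DF=(1 − 333/9179·(0.950800+0.902800))/(1+333/9179) = 9001/10000 ≈ 0.900100
step 4 [4y] zero: DF = P = 2169/2500 ≈ 0.867600
step 5 [5y] zero: DF = P = 8271/10000 ≈ 0.827100
step 6 [6y] bond c/1=3/200: DF=(882177/1000000 − 3/200·(0.950800+0.902800+0.900100+0.867600+0.827100))/(1+3/200) = 4017/5000 ≈ 0.803400

1 1 2377/2500
2 2 2257/2500
3 3 9001/10000
4 4 2169/2500
5 5 8271/10000
6 6 4017/5000
DF(2y) = 2257/2500 ≈ 0.902800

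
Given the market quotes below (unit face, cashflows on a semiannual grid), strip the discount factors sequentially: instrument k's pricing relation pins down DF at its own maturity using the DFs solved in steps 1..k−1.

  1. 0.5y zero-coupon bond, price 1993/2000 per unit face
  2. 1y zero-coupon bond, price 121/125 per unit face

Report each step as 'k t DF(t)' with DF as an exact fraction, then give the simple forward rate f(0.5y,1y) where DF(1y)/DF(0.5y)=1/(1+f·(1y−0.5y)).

step 1 [0.5y] zero: DF = P = 1993/2000 ≈ 0.996500
step 2 [1y] zero: DF = P = 121/125 ≈ 0.968000

1 1/2 1993/2000
2 1 121/125
f(0.5y,1y) = ((1993/2000)/(121/125) − 1)/(1/2) = 57/968 ≈ 5.8884%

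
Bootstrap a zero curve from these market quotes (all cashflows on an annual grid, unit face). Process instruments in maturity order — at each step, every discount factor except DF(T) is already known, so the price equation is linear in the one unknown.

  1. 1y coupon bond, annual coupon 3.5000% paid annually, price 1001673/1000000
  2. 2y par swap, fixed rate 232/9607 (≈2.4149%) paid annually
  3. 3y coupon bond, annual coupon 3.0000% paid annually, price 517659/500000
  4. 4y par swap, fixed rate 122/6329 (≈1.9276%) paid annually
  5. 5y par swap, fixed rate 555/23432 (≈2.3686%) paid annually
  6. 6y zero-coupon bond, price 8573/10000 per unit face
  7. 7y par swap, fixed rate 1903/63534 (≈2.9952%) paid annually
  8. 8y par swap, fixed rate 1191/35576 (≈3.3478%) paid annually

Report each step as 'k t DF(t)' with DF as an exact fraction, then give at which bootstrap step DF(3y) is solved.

1 1 4839/5000
2 2 596/625
3 3 2373/2500
4 4 2317/2500
5 5 889/1000
6 6 8573/10000
7 7 8097/10000
8 8 3809/5000
DF(3y) is solved at step 3

step 1 [1y] bond c/1=7/200: DF=(1001673/1000000 − 7/200·(0))/(1+7/200) = 4839/5000 ≈ 0.967800
step 2 [2y] swap r/1=232/9607: DF=(1 − 232/9607·(0.967800))/(1+232/9607) = 596/625 ≈ 0.953600
step 3 [3y] bond c/1=3/100: DF=(517659/500000 − 3/100·(0.967800+0.953600))/(1+3/100) = 2373/2500 ≈ 0.949200
step 4 [4y] swap r/1=122/6329: DF=(1 − 122/6329·(0.967800+0.953600+0.949200))/(1+122/6329) = 2317/2500 ≈ 0.926800
step 5 [5y] swap r/1=555/23432: DF=(1 − 555/23432·(0.967800+0.953600+0.949200+0.926800))/(1+555/23432) = 889/1000 ≈ 0.889000
step 6 [6y] zero: DF = P = 8573/10000 ≈ 0.857300
step 7 [7y] swap r/1=1903/63534: DF=(1 − 1903/63534·(0.967800+0.953600+0.949200+0.926800+0.889000+0.857300))/(1+1903/63534) = 8097/10000 ≈ 0.809700
step 8 [8y] swap r/1=1191/35576: DF=(1 − 1191/35576·(0.967800+0.953600+0.949200+0.926800+0.889000+0.857300+0.809700))/(1+1191/35576) = 3809/5000 ≈ 0.761800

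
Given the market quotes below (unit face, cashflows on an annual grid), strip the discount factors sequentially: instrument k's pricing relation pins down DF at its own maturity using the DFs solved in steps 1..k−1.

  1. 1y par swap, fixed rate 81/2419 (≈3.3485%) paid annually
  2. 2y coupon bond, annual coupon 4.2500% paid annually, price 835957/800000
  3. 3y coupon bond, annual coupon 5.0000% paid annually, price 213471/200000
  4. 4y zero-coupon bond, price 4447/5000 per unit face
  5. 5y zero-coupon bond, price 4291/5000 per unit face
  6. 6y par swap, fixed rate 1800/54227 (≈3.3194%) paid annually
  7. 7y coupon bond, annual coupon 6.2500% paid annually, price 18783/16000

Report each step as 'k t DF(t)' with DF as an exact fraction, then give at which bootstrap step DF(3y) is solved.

1 1 2419/2500
2 2 9629/10000
3 3 4623/5000
4 4 4447/5000
5 5 4291/5000
6 6 41/50
7 7 7859/10000
DF(3y) is solved at step 3

step 1 [1y] swap r/1=81/2419: DF=(1 − 81/2419·(0))/(1+81/2419) = 2419/2500 ≈ 0.967600
step 2 [2y] bond c/1=17/400: DF=(835957/800000 − 17/400·(0.967600))/(1+17/400) = 9629/10000 ≈ 0.962900
step 3 [3y] bond c/1=1/20: DF=(213471/200000 − 1/20·(0.967600+0.962900))/(1+1/20) = 4623/5000 ≈ 0.924600
step 4 [4y] zero: DF = P = 4447/5000 ≈ 0.889400
step 5 [5y] zero: DF = P = 4291/5000 ≈ 0.858200
step 6 [6y] swap r/1=1800/54227: DF=(1 − 1800/54227·(0.967600+0.962900+0.924600+0.889400+0.858200))/(1+1800/54227) = 41/50 ≈ 0.820000
step 7 [7y] bond c/1=1/16: DF=(18783/16000 − 1/16·(0.967600+0.962900+0.924600+0.889400+0.858200+0.820000))/(1+1/16) = 7859/10000 ≈ 0.785900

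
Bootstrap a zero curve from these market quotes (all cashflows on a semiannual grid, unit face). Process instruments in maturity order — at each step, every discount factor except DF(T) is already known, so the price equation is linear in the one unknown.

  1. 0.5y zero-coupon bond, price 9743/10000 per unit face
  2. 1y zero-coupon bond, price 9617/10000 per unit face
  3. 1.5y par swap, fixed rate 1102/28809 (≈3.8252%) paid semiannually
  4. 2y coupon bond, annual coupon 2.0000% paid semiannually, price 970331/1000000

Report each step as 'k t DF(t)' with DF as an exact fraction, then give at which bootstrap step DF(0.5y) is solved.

step 1 [0.5y] zero: DF = P = 9743/10000 ≈ 0.974300
step 2 [1y] zero: DF = P = 9617/10000 ≈ 0.961700
step 3 [1.5y] swap r/2=551/28809: DF=(1 − 551/28809·(0.974300+0.961700))/(1+551/28809) = 9449/10000 ≈ 0.944900
step 4 [2y] bond c/2=1/100: DF=(970331/1000000 − 1/100·(0.974300+0.961700+0.944900))/(1+1/100) = 4661/5000 ≈ 0.932200

1 1/2 9743/10000
2 1 9617/10000
3 3/2 9449/10000
4 2 4661/5000
DF(0.5y) is solved at step 1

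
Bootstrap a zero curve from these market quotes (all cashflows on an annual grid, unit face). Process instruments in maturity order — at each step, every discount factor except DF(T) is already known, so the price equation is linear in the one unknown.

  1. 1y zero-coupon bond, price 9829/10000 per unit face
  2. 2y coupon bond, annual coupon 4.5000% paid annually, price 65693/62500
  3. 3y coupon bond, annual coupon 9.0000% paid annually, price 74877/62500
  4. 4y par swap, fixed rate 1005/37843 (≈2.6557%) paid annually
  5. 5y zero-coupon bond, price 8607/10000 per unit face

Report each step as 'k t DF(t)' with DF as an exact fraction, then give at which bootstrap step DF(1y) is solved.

step 1 [1y] zero: DF = P = 9829/10000 ≈ 0.982900
step 2 [2y] bond c/1=9/200: DF=(65693/62500 − 9/200·(0.982900))/(1+9/200) = 1927/2000 ≈ 0.963500
step 3 [3y] bond c/1=9/100: DF=(74877/62500 − 9/100·(0.982900+0.963500))/(1+9/100) = 1173/1250 ≈ 0.938400
step 4 [4y] swap r/1=1005/37843: DF=(1 − 1005/37843·(0.982900+0.963500+0.938400))/(1+1005/37843) = 1799/2000 ≈ 0.899500
step 5 [5y] zero: DF = P = 8607/10000 ≈ 0.860700

1 1 9829/10000
2 2 1927/2000
3 3 1173/1250
4 4 1799/2000
5 5 8607/10000
DF(1y) is solved at step 1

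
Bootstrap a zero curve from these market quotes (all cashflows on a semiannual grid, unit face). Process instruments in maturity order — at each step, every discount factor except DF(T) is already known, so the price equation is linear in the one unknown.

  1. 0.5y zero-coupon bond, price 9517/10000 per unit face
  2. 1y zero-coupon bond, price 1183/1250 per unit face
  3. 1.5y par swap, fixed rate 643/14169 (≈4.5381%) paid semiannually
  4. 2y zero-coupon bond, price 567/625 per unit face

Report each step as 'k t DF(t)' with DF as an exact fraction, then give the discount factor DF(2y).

1 1/2 9517/10000
2 1 1183/1250
3 3/2 9357/10000
4 2 567/625
DF(2y) = 567/625 ≈ 0.907200

step 1 [0.5y] zero: DF = P = 9517/10000 ≈ 0.951700
step 2 [1y] zero: DF = P = 1183/1250 ≈ 0.946400
step 3 [1.5y] swap r/2=643/28338: DF=(1 − 643/28338·(0.951700+0.946400))/(1+643/28338) = 9357/10000 ≈ 0.935700
step 4 [2y] zero: DF = P = 567/625 ≈ 0.907200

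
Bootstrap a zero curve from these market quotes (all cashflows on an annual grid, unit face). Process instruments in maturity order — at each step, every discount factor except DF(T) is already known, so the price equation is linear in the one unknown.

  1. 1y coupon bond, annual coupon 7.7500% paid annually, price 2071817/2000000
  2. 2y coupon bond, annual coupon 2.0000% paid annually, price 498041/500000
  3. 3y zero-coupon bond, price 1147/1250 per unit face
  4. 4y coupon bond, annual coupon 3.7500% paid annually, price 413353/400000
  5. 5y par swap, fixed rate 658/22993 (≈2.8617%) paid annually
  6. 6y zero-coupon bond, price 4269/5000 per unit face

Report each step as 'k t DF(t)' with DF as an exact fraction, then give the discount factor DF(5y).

1 1 4807/5000
2 2 9577/10000
3 3 1147/1250
4 4 1787/2000
5 5 2171/2500
6 6 4269/5000
DF(5y) = 2171/2500 ≈ 0.868400

step 1 [1y] bond c/1=31/400: DF=(2071817/2000000 − 31/400·(0))/(1+31/400) = 4807/5000 ≈ 0.961400
step 2 [2y] bond c/1=1/50: DF=(498041/500000 − 1/50·(0.961400))/(1+1/50) = 9577/10000 ≈ 0.957700
step 3 [3y] zero: DF = P = 1147/1250 ≈ 0.917600
step 4 [4y] bond c/1=3/80: DF=(413353/400000 − 3/80·(0.961400+0.957700+0.917600))/(1+3/80) = 1787/2000 ≈ 0.893500
step 5 [5y] swap r/1=658/22993: DF=(1 − 658/22993·(0.961400+0.957700+0.917600+0.893500))/(1+658/22993) = 2171/2500 ≈ 0.868400
step 6 [6y] zero: DF = P = 4269/5000 ≈ 0.853800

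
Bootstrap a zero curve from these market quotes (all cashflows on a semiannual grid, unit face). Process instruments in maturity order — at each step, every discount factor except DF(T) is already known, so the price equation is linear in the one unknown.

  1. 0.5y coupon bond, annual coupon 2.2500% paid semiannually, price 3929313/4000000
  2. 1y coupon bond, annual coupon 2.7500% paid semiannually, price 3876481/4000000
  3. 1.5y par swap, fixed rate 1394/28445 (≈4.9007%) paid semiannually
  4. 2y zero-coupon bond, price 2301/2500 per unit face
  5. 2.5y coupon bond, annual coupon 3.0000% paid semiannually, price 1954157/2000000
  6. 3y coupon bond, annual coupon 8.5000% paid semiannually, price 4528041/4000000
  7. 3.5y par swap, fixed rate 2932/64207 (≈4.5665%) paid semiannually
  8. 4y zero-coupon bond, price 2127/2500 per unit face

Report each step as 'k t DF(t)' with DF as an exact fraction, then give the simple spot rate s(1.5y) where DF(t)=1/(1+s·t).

1 1/2 4857/5000
2 1 2357/2500
3 3/2 9303/10000
4 2 2301/2500
5 5/2 907/1000
6 3 4477/5000
7 7/2 4267/5000
8 4 2127/2500
s(1.5y) = (1/(9303/10000) − 1)/(3/2) = 1394/27909 ≈ 4.9948%

step 1 [0.5y] bond c/2=9/800: DF=(3929313/4000000 − 9/800·(0))/(1+9/800) = 4857/5000 ≈ 0.971400
step 2 [1y] bond c/2=11/800: DF=(3876481/4000000 − 11/800·(0.971400))/(1+11/800) = 2357/2500 ≈ 0.942800
step 3 [1.5y] swap r/2=697/28445: DF=(1 − 697/28445·(0.971400+0.942800))/(1+697/28445) = 9303/10000 ≈ 0.930300
step 4 [2y] zero: DF = P = 2301/2500 ≈ 0.920400
step 5 [2.5y] bond c/2=3/200: DF=(1954157/2000000 − 3/200·(0.971400+0.942800+0.930300+0.920400))/(1+3/200) = 907/1000 ≈ 0.907000
step 6 [3y] bond c/2=17/400: DF=(4528041/4000000 − 17/400·(0.971400+0.942800+0.930300+0.920400+0.907000))/(1+17/400) = 4477/5000 ≈ 0.895400
step 7 [3.5y] swap r/2=1466/64207: DF=(1 − 1466/64207·(0.971400+0.942800+0.930300+0.920400+0.907000+0.895400))/(1+1466/64207) = 4267/5000 ≈ 0.853400
step 8 [4y] zero: DF = P = 2127/2500 ≈ 0.850800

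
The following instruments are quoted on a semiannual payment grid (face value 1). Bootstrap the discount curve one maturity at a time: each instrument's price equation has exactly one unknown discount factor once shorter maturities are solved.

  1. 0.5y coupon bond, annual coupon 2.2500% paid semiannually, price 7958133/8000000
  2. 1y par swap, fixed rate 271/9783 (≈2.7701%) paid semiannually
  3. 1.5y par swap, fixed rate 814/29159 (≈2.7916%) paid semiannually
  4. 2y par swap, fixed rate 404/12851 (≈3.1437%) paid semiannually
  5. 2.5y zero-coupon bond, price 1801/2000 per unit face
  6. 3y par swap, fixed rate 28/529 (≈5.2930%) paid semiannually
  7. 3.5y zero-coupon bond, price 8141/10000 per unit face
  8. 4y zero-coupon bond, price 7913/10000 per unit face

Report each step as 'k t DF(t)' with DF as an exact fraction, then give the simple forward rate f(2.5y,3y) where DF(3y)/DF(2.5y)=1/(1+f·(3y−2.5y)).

step 1 [0.5y] bond c/2=9/800: DF=(7958133/8000000 − 9/800·(0))/(1+9/800) = 9837/10000 ≈ 0.983700
step 2 [1y] swap r/2=271/19566: DF=(1 − 271/19566·(0.983700))/(1+271/19566) = 9729/10000 ≈ 0.972900
step 3 [1.5y] swap r/2=407/29159: DF=(1 − 407/29159·(0.983700+0.972900))/(1+407/29159) = 9593/10000 ≈ 0.959300
step 4 [2y] swap r/2=202/12851: DF=(1 − 202/12851·(0.983700+0.972900+0.959300))/(1+202/12851) = 4697/5000 ≈ 0.939400
step 5 [2.5y] zero: DF = P = 1801/2000 ≈ 0.900500
step 6 [3y] swap r/2=14/529: DF=(1 − 14/529·(0.983700+0.972900+0.959300+0.939400+0.900500))/(1+14/529) = 2129/2500 ≈ 0.851600
step 7 [3.5y] zero: DF = P = 8141/10000 ≈ 0.814100
step 8 [4y] zero: DF = P = 7913/10000 ≈ 0.791300

1 1/2 9837/10000
2 1 9729/10000
3 3/2 9593/10000
4 2 4697/5000
5 5/2 1801/2000
6 3 2129/2500
7 7/2 8141/10000
8 4 7913/10000
f(2.5y,3y) = ((1801/2000)/(2129/2500) − 1)/(1/2) = 489/4258 ≈ 11.4843%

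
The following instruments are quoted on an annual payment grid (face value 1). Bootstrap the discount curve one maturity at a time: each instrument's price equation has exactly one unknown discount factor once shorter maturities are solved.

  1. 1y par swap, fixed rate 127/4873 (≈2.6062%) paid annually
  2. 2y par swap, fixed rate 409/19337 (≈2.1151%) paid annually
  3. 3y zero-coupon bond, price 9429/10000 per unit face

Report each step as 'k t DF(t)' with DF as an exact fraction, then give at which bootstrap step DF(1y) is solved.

step 1 [1y] swap r/1=127/4873: DF=(1 − 127/4873·(0))/(1+127/4873) = 4873/5000 ≈ 0.974600
step 2 [2y] swap r/1=409/19337: DF=(1 − 409/19337·(0.974600))/(1+409/19337) = 9591/10000 ≈ 0.959100
step 3 [3y] zero: DF = P = 9429/10000 ≈ 0.942900

1 1 4873/5000
2 2 9591/10000
3 3 9429/10000
DF(1y) is solved at step 1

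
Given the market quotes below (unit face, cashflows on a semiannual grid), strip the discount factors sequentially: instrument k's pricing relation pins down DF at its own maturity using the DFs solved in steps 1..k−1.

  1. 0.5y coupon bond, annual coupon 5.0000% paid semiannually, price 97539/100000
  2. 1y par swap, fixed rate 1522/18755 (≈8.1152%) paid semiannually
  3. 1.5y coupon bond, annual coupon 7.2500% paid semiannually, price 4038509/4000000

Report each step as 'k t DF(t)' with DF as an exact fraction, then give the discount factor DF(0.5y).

step 1 [0.5y] bond c/2=1/40: DF=(97539/100000 − 1/40·(0))/(1+1/40) = 2379/2500 ≈ 0.951600
step 2 [1y] swap r/2=761/18755: DF=(1 − 761/18755·(0.951600))/(1+761/18755) = 9239/10000 ≈ 0.923900
step 3 [1.5y] bond c/2=29/800: DF=(4038509/4000000 − 29/800·(0.951600+0.923900))/(1+29/800) = 9087/10000 ≈ 0.908700

1 1/2 2379/2500
2 1 9239/10000
3 3/2 9087/10000
DF(0.5y) = 2379/2500 ≈ 0.951600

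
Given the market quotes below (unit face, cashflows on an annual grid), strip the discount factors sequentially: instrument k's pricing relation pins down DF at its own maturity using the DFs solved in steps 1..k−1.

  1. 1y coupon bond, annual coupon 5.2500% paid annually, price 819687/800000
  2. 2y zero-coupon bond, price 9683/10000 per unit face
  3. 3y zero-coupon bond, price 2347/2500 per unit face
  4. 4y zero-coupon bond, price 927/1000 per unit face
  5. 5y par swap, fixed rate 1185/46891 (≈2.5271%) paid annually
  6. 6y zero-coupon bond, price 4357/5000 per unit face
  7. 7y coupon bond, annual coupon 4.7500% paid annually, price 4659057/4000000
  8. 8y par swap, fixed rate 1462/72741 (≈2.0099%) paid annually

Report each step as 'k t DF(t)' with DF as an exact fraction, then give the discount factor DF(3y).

1 1 1947/2000
2 2 9683/10000
3 3 2347/2500
4 4 927/1000
5 5 1763/2000
6 6 4357/5000
7 7 4299/5000
8 8 4269/5000
DF(3y) = 2347/2500 ≈ 0.938800

step 1 [1y] bond c/1=21/400: DF=(819687/800000 − 21/400·(0))/(1+21/400) = 1947/2000 ≈ 0.973500
step 2 [2y] zero: DF = P = 9683/10000 ≈ 0.968300
step 3 [3y] zero: DF = P = 2347/2500 ≈ 0.938800
step 4 [4y] zero: DF = P = 927/1000 ≈ 0.927000
step 5 [5y] swap r/1=1185/46891: DF=(1 − 1185/46891·(0.973500+0.968300+0.938800+0.927000))/(1+1185/46891) = 1763/2000 ≈ 0.881500
step 6 [6y] zero: DF = P = 4357/5000 ≈ 0.871400
step 7 [7y] bond c/1=19/400: DF=(4659057/4000000 − 19/400·(0.973500+0.968300+0.938800+0.927000+0.881500+0.871400))/(1+19/400) = 4299/5000 ≈ 0.859800
step 8 [8y] swap r/1=1462/72741: DF=(1 − 1462/72741·(0.973500+0.968300+0.938800+0.927000+0.881500+0.871400+0.859800))/(1+1462/72741) = 4269/5000 ≈ 0.853800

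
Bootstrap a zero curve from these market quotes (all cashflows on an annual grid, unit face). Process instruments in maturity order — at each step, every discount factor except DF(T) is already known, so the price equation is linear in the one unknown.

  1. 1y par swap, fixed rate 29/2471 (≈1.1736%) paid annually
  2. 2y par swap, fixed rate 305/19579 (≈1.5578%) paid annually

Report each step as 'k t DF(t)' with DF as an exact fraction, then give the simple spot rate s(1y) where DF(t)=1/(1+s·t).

1 1 2471/2500
2 2 1939/2000
s(1y) = (1/(2471/2500) − 1)/(1) = 29/2471 ≈ 1.1736%

step 1 [1y] swap r/1=29/2471: DF=(1 − 29/2471·(0))/(1+29/2471) = 2471/2500 ≈ 0.988400
step 2 [2y] swap r/1=305/19579: DF=(1 − 305/19579·(0.988400))/(1+305/19579) = 1939/2000 ≈ 0.969500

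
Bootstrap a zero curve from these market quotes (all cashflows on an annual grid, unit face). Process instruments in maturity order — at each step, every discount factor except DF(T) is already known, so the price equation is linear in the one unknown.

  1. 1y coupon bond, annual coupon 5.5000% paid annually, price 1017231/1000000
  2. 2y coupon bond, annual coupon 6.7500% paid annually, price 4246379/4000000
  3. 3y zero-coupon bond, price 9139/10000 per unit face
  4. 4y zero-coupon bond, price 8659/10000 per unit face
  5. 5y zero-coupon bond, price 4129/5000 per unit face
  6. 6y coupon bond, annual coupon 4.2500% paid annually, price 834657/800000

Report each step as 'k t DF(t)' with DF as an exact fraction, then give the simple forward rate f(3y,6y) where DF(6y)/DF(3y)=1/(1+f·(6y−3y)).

step 1 [1y] bond c/1=11/200: DF=(1017231/1000000 − 11/200·(0))/(1+11/200) = 4821/5000 ≈ 0.964200
step 2 [2y] bond c/1=27/400: DF=(4246379/4000000 − 27/400·(0.964200))/(1+27/400) = 1867/2000 ≈ 0.933500
step 3 [3y] zero: DF = P = 9139/10000 ≈ 0.913900
step 4 [4y] zero: DF = P = 8659/10000 ≈ 0.865900
step 5 [5y] zero: DF = P = 4129/5000 ≈ 0.825800
step 6 [6y] bond c/1=17/400: DF=(834657/800000 − 17/400·(0.964200+0.933500+0.913900+0.865900+0.825800))/(1+17/400) = 2043/2500 ≈ 0.817200

1 1 4821/5000
2 2 1867/2000
3 3 9139/10000
4 4 8659/10000
5 5 4129/5000
6 6 2043/2500
f(3y,6y) = ((9139/10000)/(2043/2500) − 1)/(3) = 967/24516 ≈ 3.9444%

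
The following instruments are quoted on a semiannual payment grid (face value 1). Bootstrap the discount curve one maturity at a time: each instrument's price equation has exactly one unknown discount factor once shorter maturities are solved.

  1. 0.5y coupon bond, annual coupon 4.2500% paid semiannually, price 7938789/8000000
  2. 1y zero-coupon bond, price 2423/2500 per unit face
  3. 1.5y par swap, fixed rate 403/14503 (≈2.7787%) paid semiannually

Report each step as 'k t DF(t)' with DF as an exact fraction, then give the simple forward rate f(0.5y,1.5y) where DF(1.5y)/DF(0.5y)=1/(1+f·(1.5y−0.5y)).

step 1 [0.5y] bond c/2=17/800: DF=(7938789/8000000 − 17/800·(0))/(1+17/800) = 9717/10000 ≈ 0.971700
step 2 [1y] zero: DF = P = 2423/2500 ≈ 0.969200
step 3 [1.5y] swap r/2=403/29006: DF=(1 − 403/29006·(0.971700+0.969200))/(1+403/29006) = 9597/10000 ≈ 0.959700

1 1/2 9717/10000
2 1 2423/2500
3 3/2 9597/10000
f(0.5y,1.5y) = ((9717/10000)/(9597/10000) − 1)/(1) = 40/3199 ≈ 1.2504%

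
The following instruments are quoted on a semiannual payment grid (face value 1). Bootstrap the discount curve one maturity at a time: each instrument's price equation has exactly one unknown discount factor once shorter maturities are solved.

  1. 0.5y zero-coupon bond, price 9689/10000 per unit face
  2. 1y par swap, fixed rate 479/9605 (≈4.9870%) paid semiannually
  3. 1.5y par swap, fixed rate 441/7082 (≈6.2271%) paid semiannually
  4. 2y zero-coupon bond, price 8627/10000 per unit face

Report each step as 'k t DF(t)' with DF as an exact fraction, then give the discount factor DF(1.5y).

1 1/2 9689/10000
2 1 9521/10000
3 3/2 4559/5000
4 2 8627/10000
DF(1.5y) = 4559/5000 ≈ 0.911800

step 1 [0.5y] zero: DF = P = 9689/10000 ≈ 0.968900
step 2 [1y] swap r/2=479/19210: DF=(1 − 479/19210·(0.968900))/(1+479/19210) = 9521/10000 ≈ 0.952100
step 3 [1.5y] swap r/2=441/14164: DF=(1 − 441/14164·(0.968900+0.952100))/(1+441/14164) = 4559/5000 ≈ 0.911800
step 4 [2y] zero: DF = P = 8627/10000 ≈ 0.862700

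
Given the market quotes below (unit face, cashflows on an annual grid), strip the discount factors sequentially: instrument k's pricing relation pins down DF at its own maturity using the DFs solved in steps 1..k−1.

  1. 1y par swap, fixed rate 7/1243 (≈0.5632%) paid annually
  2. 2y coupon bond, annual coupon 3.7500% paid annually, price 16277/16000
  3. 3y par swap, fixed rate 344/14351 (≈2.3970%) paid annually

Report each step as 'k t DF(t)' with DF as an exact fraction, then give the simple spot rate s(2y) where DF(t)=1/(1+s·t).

1 1 1243/1250
2 2 4723/5000
3 3 582/625
s(2y) = (1/(4723/5000) − 1)/(2) = 277/9446 ≈ 2.9325%

step 1 [1y] swap r/1=7/1243: DF=(1 − 7/1243·(0))/(1+7/1243) = 1243/1250 ≈ 0.994400
step 2 [2y] bond c/1=3/80: DF=(16277/16000 − 3/80·(0.994400))/(1+3/80) = 4723/5000 ≈ 0.944600
step 3 [3y] swap r/1=344/14351: DF=(1 − 344/14351·(0.994400+0.944600))/(1+344/14351) = 582/625 ≈ 0.931200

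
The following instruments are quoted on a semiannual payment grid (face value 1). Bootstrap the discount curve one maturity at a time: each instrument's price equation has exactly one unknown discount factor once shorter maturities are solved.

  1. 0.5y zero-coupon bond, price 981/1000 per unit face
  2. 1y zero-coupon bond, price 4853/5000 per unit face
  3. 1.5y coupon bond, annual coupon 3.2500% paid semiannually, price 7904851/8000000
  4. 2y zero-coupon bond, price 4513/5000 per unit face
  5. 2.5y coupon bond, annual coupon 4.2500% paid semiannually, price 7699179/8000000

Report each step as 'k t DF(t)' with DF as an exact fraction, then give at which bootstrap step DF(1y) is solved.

1 1/2 981/1000
2 1 4853/5000
3 3/2 9411/10000
4 2 4513/5000
5 5/2 4317/5000
DF(1y) is solved at step 2

step 1 [0.5y] zero: DF = P = 981/1000 ≈ 0.981000
step 2 [1y] zero: DF = P = 4853/5000 ≈ 0.970600
step 3 [1.5y] bond c/2=13/800: DF=(7904851/8000000 − 13/800·(0.981000+0.970600))/(1+13/800) = 9411/10000 ≈ 0.941100
step 4 [2y] zero: DF = P = 4513/5000 ≈ 0.902600
step 5 [2.5y] bond c/2=17/800: DF=(7699179/8000000 − 17/800·(0.981000+0.970600+0.941100+0.902600))/(1+17/800) = 4317/5000 ≈ 0.863400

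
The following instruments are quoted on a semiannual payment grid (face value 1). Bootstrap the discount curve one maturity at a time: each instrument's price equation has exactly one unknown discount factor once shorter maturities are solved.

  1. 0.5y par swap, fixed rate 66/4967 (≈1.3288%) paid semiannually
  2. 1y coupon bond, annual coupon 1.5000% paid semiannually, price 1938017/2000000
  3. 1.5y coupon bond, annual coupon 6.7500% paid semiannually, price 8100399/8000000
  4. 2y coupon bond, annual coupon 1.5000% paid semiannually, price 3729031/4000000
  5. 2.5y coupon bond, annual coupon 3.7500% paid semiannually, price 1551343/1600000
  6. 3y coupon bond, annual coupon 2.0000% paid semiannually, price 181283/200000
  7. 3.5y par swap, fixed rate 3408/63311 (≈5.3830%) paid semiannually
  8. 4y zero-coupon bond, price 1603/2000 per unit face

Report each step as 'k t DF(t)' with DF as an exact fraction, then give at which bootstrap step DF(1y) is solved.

step 1 [0.5y] swap r/2=33/4967: DF=(1 − 33/4967·(0))/(1+33/4967) = 4967/5000 ≈ 0.993400
step 2 [1y] bond c/2=3/400: DF=(1938017/2000000 − 3/400·(0.993400))/(1+3/400) = 1193/1250 ≈ 0.954400
step 3 [1.5y] bond c/2=27/800: DF=(8100399/8000000 − 27/800·(0.993400+0.954400))/(1+27/800) = 9159/10000 ≈ 0.915900
step 4 [2y] bond c/2=3/400: DF=(3729031/4000000 − 3/400·(0.993400+0.954400+0.915900))/(1+3/400) = 113/125 ≈ 0.904000
step 5 [2.5y] bond c/2=3/160: DF=(1551343/1600000 − 3/160·(0.993400+0.954400+0.915900+0.904000))/(1+3/160) = 1103/1250 ≈ 0.882400
step 6 [3y] bond c/2=1/100: DF=(181283/200000 − 1/100·(0.993400+0.954400+0.915900+0.904000+0.882400))/(1+1/100) = 4257/5000 ≈ 0.851400
step 7 [3.5y] swap r/2=1704/63311: DF=(1 − 1704/63311·(0.993400+0.954400+0.915900+0.904000+0.882400+0.851400))/(1+1704/63311) = 1037/1250 ≈ 0.829600
step 8 [4y] zero: DF = P = 1603/2000 ≈ 0.801500

1 1/2 4967/5000
2 1 1193/1250
3 3/2 9159/10000
4 2 113/125
5 5/2 1103/1250
6 3 4257/5000
7 7/2 1037/1250
8 4 1603/2000
DF(1y) is solved at step 2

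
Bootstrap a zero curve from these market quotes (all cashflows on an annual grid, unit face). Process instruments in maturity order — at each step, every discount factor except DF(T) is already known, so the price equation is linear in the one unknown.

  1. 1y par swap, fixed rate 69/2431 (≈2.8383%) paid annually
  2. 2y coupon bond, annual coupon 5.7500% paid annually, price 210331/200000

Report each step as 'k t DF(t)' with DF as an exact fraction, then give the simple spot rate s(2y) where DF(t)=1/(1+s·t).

1 1 2431/2500
2 2 1177/1250
s(2y) = (1/(1177/1250) − 1)/(2) = 73/2354 ≈ 3.1011%

step 1 [1y] swap r/1=69/2431: DF=(1 − 69/2431·(0))/(1+69/2431) = 2431/2500 ≈ 0.972400
step 2 [2y] bond c/1=23/400: DF=(210331/200000 − 23/400·(0.972400))/(1+23/400) = 1177/1250 ≈ 0.941600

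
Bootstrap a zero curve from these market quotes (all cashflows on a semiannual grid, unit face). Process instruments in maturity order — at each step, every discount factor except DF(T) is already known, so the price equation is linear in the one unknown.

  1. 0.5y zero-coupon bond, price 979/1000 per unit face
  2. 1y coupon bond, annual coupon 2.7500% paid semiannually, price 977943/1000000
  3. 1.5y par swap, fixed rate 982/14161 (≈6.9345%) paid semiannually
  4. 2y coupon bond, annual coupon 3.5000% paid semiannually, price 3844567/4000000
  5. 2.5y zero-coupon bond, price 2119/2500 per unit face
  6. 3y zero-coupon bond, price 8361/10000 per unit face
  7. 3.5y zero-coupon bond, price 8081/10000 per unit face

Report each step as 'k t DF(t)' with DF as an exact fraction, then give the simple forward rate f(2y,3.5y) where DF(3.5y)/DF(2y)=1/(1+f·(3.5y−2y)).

1 1/2 979/1000
2 1 4757/5000
3 3/2 4509/5000
4 2 8959/10000
5 5/2 2119/2500
6 3 8361/10000
7 7/2 8081/10000
f(2y,3.5y) = ((8959/10000)/(8081/10000) − 1)/(3/2) = 1756/24243 ≈ 7.2433%

step 1 [0.5y] zero: DF = P = 979/1000 ≈ 0.979000
step 2 [1y] bond c/2=11/800: DF=(977943/1000000 − 11/800·(0.979000))/(1+11/800) = 4757/5000 ≈ 0.951400
step 3 [1.5y] swap r/2=491/14161: DF=(1 − 491/14161·(0.979000+0.951400))/(1+491/14161) = 4509/5000 ≈ 0.901800
step 4 [2y] bond c/2=7/400: DF=(3844567/4000000 − 7/400·(0.979000+0.951400+0.901800))/(1+7/400) = 8959/10000 ≈ 0.895900
step 5 [2.5y] zero: DF = P = 2119/2500 ≈ 0.847600
step 6 [3y] zero: DF = P = 8361/10000 ≈ 0.836100
step 7 [3.5y] zero: DF = P = 8081/10000 ≈ 0.808100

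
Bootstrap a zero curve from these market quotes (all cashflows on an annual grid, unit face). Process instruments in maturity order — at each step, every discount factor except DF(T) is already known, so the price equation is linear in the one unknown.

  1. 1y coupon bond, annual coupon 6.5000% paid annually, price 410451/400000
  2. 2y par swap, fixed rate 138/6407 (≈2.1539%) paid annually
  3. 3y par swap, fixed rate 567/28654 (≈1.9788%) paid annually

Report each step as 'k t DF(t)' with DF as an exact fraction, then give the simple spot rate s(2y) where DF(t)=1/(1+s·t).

step 1 [1y] bond c/1=13/200: DF=(410451/400000 − 13/200·(0))/(1+13/200) = 1927/2000 ≈ 0.963500
step 2 [2y] swap r/1=138/6407: DF=(1 − 138/6407·(0.963500))/(1+138/6407) = 4793/5000 ≈ 0.958600
step 3 [3y] swap r/1=567/28654: DF=(1 − 567/28654·(0.963500+0.958600))/(1+567/28654) = 9433/10000 ≈ 0.943300

1 1 1927/2000
2 2 4793/5000
3 3 9433/10000
s(2y) = (1/(4793/5000) − 1)/(2) = 207/9586 ≈ 2.1594%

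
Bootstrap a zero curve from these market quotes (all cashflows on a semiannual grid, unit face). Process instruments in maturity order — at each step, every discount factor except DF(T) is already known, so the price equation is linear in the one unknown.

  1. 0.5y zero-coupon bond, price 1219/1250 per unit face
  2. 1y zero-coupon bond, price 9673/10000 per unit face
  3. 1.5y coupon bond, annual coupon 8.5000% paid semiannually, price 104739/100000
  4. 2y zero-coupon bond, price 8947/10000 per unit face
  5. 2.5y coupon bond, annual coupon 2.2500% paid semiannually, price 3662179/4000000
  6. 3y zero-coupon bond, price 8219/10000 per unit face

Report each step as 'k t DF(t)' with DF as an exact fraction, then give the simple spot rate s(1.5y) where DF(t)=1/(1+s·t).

1 1/2 1219/1250
2 1 9673/10000
3 3/2 1851/2000
4 2 8947/10000
5 5/2 1727/2000
6 3 8219/10000
s(1.5y) = (1/(1851/2000) − 1)/(3/2) = 298/5553 ≈ 5.3665%

step 1 [0.5y] zero: DF = P = 1219/1250 ≈ 0.975200
step 2 [1y] zero: DF = P = 9673/10000 ≈ 0.967300
step 3 [1.5y] bond c/2=17/400: DF=(104739/100000 − 17/400·(0.975200+0.967300))/(1+17/400) = 1851/2000 ≈ 0.925500
step 4 [2y] zero: DF = P = 8947/10000 ≈ 0.894700
step 5 [2.5y] bond c/2=9/800: DF=(3662179/4000000 − 9/800·(0.975200+0.967300+0.925500+0.894700))/(1+9/800) = 1727/2000 ≈ 0.863500
step 6 [3y] zero: DF = P = 8219/10000 ≈ 0.821900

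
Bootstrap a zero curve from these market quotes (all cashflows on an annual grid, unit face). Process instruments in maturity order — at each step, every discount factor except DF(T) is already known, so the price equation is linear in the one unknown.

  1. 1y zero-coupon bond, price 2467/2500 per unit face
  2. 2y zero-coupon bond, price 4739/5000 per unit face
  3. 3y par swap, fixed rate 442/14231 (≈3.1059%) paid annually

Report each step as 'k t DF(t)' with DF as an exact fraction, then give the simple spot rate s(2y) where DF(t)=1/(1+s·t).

step 1 [1y] zero: DF = P = 2467/2500 ≈ 0.986800
step 2 [2y] zero: DF = P = 4739/5000 ≈ 0.947800
step 3 [3y] swap r/1=442/14231: DF=(1 − 442/14231·(0.986800+0.947800))/(1+442/14231) = 2279/2500 ≈ 0.911600

1 1 2467/2500
2 2 4739/5000
3 3 2279/2500
s(2y) = (1/(4739/5000) − 1)/(2) = 261/9478 ≈ 2.7537%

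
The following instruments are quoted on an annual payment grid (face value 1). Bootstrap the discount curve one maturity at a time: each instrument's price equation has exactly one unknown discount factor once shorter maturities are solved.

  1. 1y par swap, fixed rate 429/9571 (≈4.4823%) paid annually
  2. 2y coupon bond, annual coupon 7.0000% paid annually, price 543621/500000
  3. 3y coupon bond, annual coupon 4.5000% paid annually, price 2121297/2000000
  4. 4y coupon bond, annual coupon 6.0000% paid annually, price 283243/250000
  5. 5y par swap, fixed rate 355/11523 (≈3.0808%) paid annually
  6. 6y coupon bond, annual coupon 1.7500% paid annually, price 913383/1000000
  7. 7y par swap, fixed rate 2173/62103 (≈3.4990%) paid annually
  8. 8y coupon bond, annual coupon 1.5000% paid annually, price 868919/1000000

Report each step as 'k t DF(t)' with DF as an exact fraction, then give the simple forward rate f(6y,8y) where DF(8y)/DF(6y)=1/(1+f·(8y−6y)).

step 1 [1y] swap r/1=429/9571: DF=(1 − 429/9571·(0))/(1+429/9571) = 9571/10000 ≈ 0.957100
step 2 [2y] bond c/1=7/100: DF=(543621/500000 − 7/100·(0.957100))/(1+7/100) = 1907/2000 ≈ 0.953500
step 3 [3y] bond c/1=9/200: DF=(2121297/2000000 − 9/200·(0.957100+0.953500))/(1+9/200) = 9327/10000 ≈ 0.932700
step 4 [4y] bond c/1=3/50: DF=(283243/250000 − 3/50·(0.957100+0.953500+0.932700))/(1+3/50) = 9079/10000 ≈ 0.907900
step 5 [5y] swap r/1=355/11523: DF=(1 − 355/11523·(0.957100+0.953500+0.932700+0.907900))/(1+355/11523) = 429/500 ≈ 0.858000
step 6 [6y] bond c/1=7/400: DF=(913383/1000000 − 7/400·(0.957100+0.953500+0.932700+0.907900+0.858000))/(1+7/400) = 1023/1250 ≈ 0.818400
step 7 [7y] swap r/1=2173/62103: DF=(1 − 2173/62103·(0.957100+0.953500+0.932700+0.907900+0.858000+0.818400))/(1+2173/62103) = 7827/10000 ≈ 0.782700
step 8 [8y] bond c/1=3/200: DF=(868919/1000000 − 3/200·(0.957100+0.953500+0.932700+0.907900+0.858000+0.818400+0.782700))/(1+3/200) = 7643/10000 ≈ 0.764300

1 1 9571/10000
2 2 1907/2000
3 3 9327/10000
4 4 9079/10000
5 5 429/500
6 6 1023/1250
7 7 7827/10000
8 8 7643/10000
f(6y,8y) = ((1023/1250)/(7643/10000) − 1)/(2) = 541/15286 ≈ 3.5392%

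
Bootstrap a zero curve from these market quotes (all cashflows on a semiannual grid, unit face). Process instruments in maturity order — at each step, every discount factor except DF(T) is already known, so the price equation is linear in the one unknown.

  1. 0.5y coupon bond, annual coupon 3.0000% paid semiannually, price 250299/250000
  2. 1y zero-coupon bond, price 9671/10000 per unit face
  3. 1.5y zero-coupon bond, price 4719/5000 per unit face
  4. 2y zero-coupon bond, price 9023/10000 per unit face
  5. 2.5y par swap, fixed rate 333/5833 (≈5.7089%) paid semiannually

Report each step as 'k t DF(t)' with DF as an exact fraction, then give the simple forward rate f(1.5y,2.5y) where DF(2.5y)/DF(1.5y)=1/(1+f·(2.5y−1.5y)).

step 1 [0.5y] bond c/2=3/200: DF=(250299/250000 − 3/200·(0))/(1+3/200) = 1233/1250 ≈ 0.986400
step 2 [1y] zero: DF = P = 9671/10000 ≈ 0.967100
step 3 [1.5y] zero: DF = P = 4719/5000 ≈ 0.943800
step 4 [2y] zero: DF = P = 9023/10000 ≈ 0.902300
step 5 [2.5y] swap r/2=333/11666: DF=(1 − 333/11666·(0.986400+0.967100+0.943800+0.902300))/(1+333/11666) = 2167/2500 ≈ 0.866800

1 1/2 1233/1250
2 1 9671/10000
3 3/2 4719/5000
4 2 9023/10000
5 5/2 2167/2500
f(1.5y,2.5y) = ((4719/5000)/(2167/2500) − 1)/(1) = 35/394 ≈ 8.8832%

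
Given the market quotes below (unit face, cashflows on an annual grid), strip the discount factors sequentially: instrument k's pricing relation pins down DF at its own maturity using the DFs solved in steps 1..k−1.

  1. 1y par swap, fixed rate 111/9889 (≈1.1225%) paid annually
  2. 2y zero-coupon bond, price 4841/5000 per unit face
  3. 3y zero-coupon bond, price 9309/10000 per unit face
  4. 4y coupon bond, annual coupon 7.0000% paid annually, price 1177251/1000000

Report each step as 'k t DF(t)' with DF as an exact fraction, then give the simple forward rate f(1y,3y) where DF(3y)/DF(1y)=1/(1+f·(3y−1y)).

1 1 9889/10000
2 2 4841/5000
3 3 9309/10000
4 4 9113/10000
f(1y,3y) = ((9889/10000)/(9309/10000) − 1)/(2) = 10/321 ≈ 3.1153%

step 1 [1y] swap r/1=111/9889: DF=(1 − 111/9889·(0))/(1+111/9889) = 9889/10000 ≈ 0.988900
step 2 [2y] zero: DF = P = 4841/5000 ≈ 0.968200
step 3 [3y] zero: DF = P = 9309/10000 ≈ 0.930900
step 4 [4y] bond c/1=7/100: DF=(1177251/1000000 − 7/100·(0.988900+0.968200+0.930900))/(1+7/100) = 9113/10000 ≈ 0.911300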